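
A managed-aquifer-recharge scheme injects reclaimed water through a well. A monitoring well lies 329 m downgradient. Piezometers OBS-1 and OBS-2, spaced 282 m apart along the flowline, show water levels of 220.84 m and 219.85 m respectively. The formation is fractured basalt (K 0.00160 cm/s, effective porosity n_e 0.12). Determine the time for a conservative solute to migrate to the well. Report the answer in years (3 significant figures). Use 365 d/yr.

Hydraulic gradient i = (220.84 − 219.85) / 282 = 0.99 / 282 = 0.003511
K = 0.00160 cm/s × 864 = 1.382 m/d
q = Ki = 1.382 × 0.003511 = 0.004853 m/d
v_s = q/n_e = 0.004853/0.12 = 0.04044 m/d
t = L / v = 329 / 0.04044 = 8135 d
   = 8135 / 365 = 22.3 yr

22.3 years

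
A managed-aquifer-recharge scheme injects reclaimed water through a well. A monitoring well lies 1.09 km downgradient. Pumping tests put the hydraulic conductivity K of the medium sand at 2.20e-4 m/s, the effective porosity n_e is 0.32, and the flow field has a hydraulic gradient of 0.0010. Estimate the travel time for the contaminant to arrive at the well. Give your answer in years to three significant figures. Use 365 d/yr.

50.3 years

K = 2.20e-4 m/s × 86400 s/d = 19.01 m/d
Specific discharge q = 19.01 × 0.0010 = 0.01901 m/d
Average linear velocity = 0.01901 / 0.32 = 0.05940 m/d
L = 1.09 km = 1090 m
t = L / v = 1090 / 0.05940 = 18350 d
   = 18350 / 365 = 50.3 yr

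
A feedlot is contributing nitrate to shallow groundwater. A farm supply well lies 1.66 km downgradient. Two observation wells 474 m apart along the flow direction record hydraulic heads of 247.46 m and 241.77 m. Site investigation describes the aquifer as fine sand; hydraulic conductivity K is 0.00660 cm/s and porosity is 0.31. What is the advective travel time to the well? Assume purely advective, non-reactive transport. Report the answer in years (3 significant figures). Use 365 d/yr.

Hydraulic gradient i = (247.46 − 241.77) / 474 = 5.69 / 474 = 0.01200
K = 0.00660 cm/s × 864 = 5.702 m/d
q = Ki = 5.702 × 0.01200 = 0.06845 m/d
v_s = q/n_e = 0.06845/0.31 = 0.2208 m/d
L = 1.66 km = 1660 m
t = L / v = 1660 / 0.2208 = 7518 d
   = 7518 / 365 = 20.6 yr

20.6 years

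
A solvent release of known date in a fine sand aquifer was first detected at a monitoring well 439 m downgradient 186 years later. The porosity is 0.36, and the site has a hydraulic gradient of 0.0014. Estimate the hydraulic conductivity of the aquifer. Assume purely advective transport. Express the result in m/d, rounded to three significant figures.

t = 186 years = 67890 d
v = L / t = 439 / 67890 = 0.006466 m/d
K = v · n / i = 0.006466 × 0.36 / 0.0014 = 1.66 m/d

1.66 m/d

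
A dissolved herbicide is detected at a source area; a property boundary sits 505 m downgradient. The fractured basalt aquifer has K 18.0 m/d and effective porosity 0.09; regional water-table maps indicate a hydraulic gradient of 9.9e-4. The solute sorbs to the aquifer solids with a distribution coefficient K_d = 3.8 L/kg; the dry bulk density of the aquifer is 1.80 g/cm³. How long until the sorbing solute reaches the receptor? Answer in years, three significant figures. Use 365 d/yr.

538 years

q = Ki = 18.0 × 9.9e-4 = 0.01782 m/d
Average linear velocity = 0.01782 / 0.09 = 0.1980 m/d
Retardation R = 1 + ρ_b·K_d/n = 1 + 1.80×3.8/0.09 = 77.00
Contaminant velocity v_c = v/R = 0.1980/77.00 = 0.002571 m/d
t = L/v_c = 505/0.002571 = 196400 d
   = 196400/365 = 538 yr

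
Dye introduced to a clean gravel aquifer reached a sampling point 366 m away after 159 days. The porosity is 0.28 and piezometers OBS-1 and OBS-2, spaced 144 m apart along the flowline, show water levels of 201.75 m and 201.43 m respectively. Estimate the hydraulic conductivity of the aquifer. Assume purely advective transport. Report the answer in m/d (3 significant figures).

Hydraulic gradient i = (201.75 − 201.43) / 144 = 0.32 / 144 = 0.002222
v = L / t = 366 / 159 = 2.302 m/d
K = v · n / i = 2.302 × 0.28 / 0.002222 = 290 m/d

290 m/d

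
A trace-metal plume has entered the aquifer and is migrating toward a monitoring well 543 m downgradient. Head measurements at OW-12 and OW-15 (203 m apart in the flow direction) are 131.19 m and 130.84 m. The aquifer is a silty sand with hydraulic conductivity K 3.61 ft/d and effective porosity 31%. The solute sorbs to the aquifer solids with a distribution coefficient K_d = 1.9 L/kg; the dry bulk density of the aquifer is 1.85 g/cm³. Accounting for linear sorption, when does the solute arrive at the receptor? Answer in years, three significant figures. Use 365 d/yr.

Hydraulic gradient i = (131.19 − 130.84) / 203 = 0.35 / 203 = 0.001724
K = 3.61 ft/d × 0.3048 = 1.100 m/d
q = Ki = 1.100 × 0.001724 = 0.001897 m/d
Seepage velocity v = q / n = 0.001897 / 0.31 = 0.006120 m/d
Retardation R = 1 + ρ_b·K_d/n = 1 + 1.85×1.9/0.31 = 12.34
Contaminant velocity v_c = v/R = 0.006120/12.34 = 4.960e-4 m/d
t = L/v_c = 543/4.960e-4 = 1.095e6 d
   = 1.095e6/365 = 3000 yr

3000 years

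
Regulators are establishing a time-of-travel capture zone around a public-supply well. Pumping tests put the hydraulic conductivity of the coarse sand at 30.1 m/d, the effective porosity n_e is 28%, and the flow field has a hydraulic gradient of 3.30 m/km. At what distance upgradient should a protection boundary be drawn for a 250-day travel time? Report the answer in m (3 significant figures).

88.7 m

Darcy flux q = K·i = 30.1 × 0.0033 = 0.09933 m/d
v_s = q/n_e = 0.09933/0.28 = 0.3547 m/d
L = v × T = 0.3547 × 250 = 88.69 m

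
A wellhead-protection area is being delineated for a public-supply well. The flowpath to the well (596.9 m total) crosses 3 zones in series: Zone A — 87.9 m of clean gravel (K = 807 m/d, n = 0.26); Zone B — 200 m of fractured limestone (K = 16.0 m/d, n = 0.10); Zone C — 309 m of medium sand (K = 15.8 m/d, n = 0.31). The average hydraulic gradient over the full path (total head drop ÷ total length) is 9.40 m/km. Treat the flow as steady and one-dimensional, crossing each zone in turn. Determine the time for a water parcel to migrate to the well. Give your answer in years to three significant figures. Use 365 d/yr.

2.18 years

For zones in series the flux q is common to all zones; the equivalent conductivity is the harmonic (thickness-weighted) mean, K_eq = L_total / Σ(L_j/K_j).
Σ(L/K) = 87.9/807 + 200/16.0 + 309/15.8 = 0.1089 + 12.50 + 19.56 = 32.17 d
K_eq = L_total / Σ(L/K) = 596.9 / 32.17 = 18.56 m/d
q = K_eq · i = 18.56 × 0.0094 = 0.1744 m/d (same in every zone)
Zone A: v = q/n = 0.1744/0.26 = 0.6709 m/d → t_A = 87.9/0.6709 = 131.0 d
Zone B: v = q/n = 0.1744/0.10 = 1.744 m/d → t_B = 200/1.744 = 114.7 d
Zone C: v = q/n = 0.1744/0.31 = 0.5627 m/d → t_C = 309/0.5627 = 549.1 d
Total t = 131.0 + 114.7 + 549.1 = 794.8 d
   = 794.8 / 365 = 2.18 yr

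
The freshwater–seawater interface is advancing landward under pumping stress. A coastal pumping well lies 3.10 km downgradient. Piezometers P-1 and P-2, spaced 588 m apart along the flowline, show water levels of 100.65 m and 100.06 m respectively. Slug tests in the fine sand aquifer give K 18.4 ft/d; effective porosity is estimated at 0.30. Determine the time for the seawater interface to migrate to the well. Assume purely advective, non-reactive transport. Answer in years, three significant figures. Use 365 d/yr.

453 years

Hydraulic gradient i = (100.65 − 100.06) / 588 = 0.59 / 588 = 0.001003
K = 18.4 ft/d × 0.3048 = 5.608 m/d
Darcy flux q = K·i = 5.608 × 0.001003 = 0.005627 m/d
v_s = q/n_e = 0.005627/0.30 = 0.01876 m/d
L = 3.10 km = 3100 m
t = L / v = 3100 / 0.01876 = 165300 d
   = 165300 / 365 = 453 yr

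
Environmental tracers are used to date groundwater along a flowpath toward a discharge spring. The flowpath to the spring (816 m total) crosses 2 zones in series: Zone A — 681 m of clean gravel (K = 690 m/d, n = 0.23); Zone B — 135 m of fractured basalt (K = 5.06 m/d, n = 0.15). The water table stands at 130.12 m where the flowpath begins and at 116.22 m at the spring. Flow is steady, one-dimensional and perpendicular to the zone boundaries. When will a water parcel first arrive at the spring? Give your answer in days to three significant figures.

352 days

Total head drop ΔH = 130.12 − 116.22 = 13.90 m
Continuity: the same q passes through each zone, so ΔH = q·Σ(L_j/K_j) — the zones act as resistances in series.
Σ(L/K) = 681/690 + 135/5.06 = 0.9870 + 26.68 = 27.67 d
q = ΔH / Σ(L/K) = 13.90 / 27.67 = 0.5024 m/d (same in every zone)
Zone A: v = q/n = 0.5024/0.23 = 2.184 m/d → t_A = 681/2.184 = 311.8 d
Zone B: v = q/n = 0.5024/0.15 = 3.349 m/d → t_B = 135/3.349 = 40.31 d
Total t = 311.8 + 40.31 = 352.1 d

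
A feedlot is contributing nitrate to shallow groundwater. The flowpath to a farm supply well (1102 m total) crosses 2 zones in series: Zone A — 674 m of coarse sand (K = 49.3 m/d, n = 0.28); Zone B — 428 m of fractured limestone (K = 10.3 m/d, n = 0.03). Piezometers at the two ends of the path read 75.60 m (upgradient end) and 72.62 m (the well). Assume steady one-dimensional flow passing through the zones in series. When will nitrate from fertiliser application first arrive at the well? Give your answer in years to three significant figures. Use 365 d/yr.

10.2 years

Total head drop ΔH = 75.60 − 72.62 = 2.98 m
Continuity: the same q passes through each zone, so ΔH = q·Σ(L_j/K_j) — the zones act as resistances in series.
Σ(L/K) = 674/49.3 + 428/10.3 = 13.67 + 41.55 = 55.22 d
q = ΔH / Σ(L/K) = 2.98 / 55.22 = 0.05396 m/d (same in every zone)
Zone A: v = q/n = 0.05396/0.28 = 0.1927 m/d → t_A = 674/0.1927 = 3497 d
Zone B: v = q/n = 0.05396/0.03 = 1.799 m/d → t_B = 428/1.799 = 237.9 d
Total t = 3497 + 237.9 = 3735 d
   = 3735 / 365 = 10.2 yr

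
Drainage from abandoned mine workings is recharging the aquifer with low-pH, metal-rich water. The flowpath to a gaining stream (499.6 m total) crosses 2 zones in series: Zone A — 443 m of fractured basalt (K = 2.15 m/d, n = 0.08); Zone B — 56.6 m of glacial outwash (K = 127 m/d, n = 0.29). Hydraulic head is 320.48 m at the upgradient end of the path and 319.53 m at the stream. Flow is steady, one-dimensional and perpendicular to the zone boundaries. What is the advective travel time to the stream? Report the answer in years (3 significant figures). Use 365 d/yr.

30.9 years

Total head drop ΔH = 320.48 − 319.53 = 0.95 m
Continuity: the same q passes through each zone, so ΔH = q·Σ(L_j/K_j) — the zones act as resistances in series.
Σ(L/K) = 443/2.15 + 56.6/127 = 206.0 + 0.4457 = 206.5 d
q = ΔH / Σ(L/K) = 0.95 / 206.5 = 0.004601 m/d (same in every zone)
Zone A: v = q/n = 0.004601/0.08 = 0.05751 m/d → t_A = 443/0.05751 = 7703 d
Zone B: v = q/n = 0.004601/0.29 = 0.01586 m/d → t_B = 56.6/0.01586 = 3568 d
Total t = 7703 + 3568 = 11270 d
   = 11270 / 365 = 30.9 yr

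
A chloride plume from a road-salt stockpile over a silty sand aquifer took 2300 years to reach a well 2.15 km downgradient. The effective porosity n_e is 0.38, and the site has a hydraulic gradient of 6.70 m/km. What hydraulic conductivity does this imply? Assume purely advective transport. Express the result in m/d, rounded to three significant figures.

0.145 m/d

t = 2300 years = 839500 d
L = 2.15 km = 2150 m
v = L / t = 2150 / 839500 = 0.002561 m/d
K = v · n / i = 0.002561 × 0.38 / 0.0067 = 0.145 m/d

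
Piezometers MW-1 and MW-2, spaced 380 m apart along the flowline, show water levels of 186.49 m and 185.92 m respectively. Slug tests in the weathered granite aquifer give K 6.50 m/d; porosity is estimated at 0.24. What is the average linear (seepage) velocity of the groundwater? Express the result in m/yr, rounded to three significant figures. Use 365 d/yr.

Hydraulic gradient i = (186.49 − 185.92) / 380 = 0.57 / 380 = 0.001500
Darcy flux q = K·i = 6.50 × 0.001500 = 0.009750 m/d
v_s = q/n_e = 0.009750/0.24 = 0.04062 m/d
   = 0.04062 × 365 = 14.8 m/yr

14.8 m/yr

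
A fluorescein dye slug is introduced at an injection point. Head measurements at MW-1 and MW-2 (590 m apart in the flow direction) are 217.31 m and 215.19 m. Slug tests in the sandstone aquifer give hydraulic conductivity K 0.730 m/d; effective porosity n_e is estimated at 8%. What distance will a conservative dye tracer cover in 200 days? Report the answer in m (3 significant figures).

6.56 m

Hydraulic gradient i = (217.31 − 215.19) / 590 = 2.12 / 590 = 0.003593
Darcy flux q = K·i = 0.730 × 0.003593 = 0.002623 m/d
Seepage velocity v = q / n = 0.002623 / 0.08 = 0.03279 m/d
L = v × T = 0.03279 × 200 = 6.558 m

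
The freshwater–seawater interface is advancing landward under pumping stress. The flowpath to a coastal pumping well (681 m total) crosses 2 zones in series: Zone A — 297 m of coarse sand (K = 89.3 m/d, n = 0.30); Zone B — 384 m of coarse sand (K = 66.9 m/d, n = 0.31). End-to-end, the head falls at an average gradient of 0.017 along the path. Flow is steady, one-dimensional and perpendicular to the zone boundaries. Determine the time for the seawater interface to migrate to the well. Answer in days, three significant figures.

Continuity: the same q passes through each zone, so ΔH = q·Σ(L_j/K_j) — the zones act as resistances in series.
Σ(L/K) = 297/89.3 + 384/66.9 = 3.326 + 5.740 = 9.066 d
K_eq = L_total / Σ(L/K) = 681 / 9.066 = 75.12 m/d
q = K_eq · i = 75.12 × 0.017 = 1.277 m/d (same in every zone)
Zone A: v = q/n = 1.277/0.30 = 4.257 m/d → t_A = 297/4.257 = 69.77 d
Zone B: v = q/n = 1.277/0.31 = 4.119 m/d → t_B = 384/4.119 = 93.22 d
Total t = 69.77 + 93.22 = 163.0 d

163 days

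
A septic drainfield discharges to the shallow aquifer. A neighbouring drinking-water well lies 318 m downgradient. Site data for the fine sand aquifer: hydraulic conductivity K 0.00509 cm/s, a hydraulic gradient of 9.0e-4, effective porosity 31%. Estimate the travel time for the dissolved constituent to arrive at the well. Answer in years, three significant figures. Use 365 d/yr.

K = 0.00509 cm/s × 864 = 4.398 m/d
Specific discharge q = 4.398 × 9.0e-4 = 0.003958 m/d
v_s = q/n_e = 0.003958/0.31 = 0.01277 m/d
t = L / v = 318 / 0.01277 = 24910 d
   = 24910 / 365 = 68.2 yr

68.2 years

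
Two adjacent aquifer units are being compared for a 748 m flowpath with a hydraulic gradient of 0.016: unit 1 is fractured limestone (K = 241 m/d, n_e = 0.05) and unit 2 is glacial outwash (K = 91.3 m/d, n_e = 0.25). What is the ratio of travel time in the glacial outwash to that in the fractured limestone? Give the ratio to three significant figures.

13.2

Unit 1 (fractured limestone): v = 241×0.016/0.05 = 77.12 m/d, t = 748/77.12 = 9.699 d
Unit 2 (glacial outwash): v = 91.3×0.016/0.25 = 5.843 m/d, t = 748/5.843 = 128.0 d
t(glacial outwash) / t(fractured limestone) = 128.0/9.699 = 13.2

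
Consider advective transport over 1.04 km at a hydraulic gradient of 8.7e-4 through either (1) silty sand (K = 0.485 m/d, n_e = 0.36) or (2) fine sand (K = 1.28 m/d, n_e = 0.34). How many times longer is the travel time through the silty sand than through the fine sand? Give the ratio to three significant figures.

Unit 1 (silty sand): v = 0.485×8.7e-4/0.36 = 0.001172 m/d, t = 1040/0.001172 = 887300 d
Unit 2 (fine sand): v = 1.28×8.7e-4/0.34 = 0.003275 m/d, t = 1040/0.003275 = 317500 d
t(silty sand) / t(fine sand) = 887300/317500 = 2.79

2.79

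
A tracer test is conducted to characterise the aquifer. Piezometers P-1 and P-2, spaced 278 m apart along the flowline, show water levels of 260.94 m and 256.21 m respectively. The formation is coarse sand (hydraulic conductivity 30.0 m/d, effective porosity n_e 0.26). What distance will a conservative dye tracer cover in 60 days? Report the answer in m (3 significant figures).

Hydraulic gradient i = (260.94 − 256.21) / 278 = 4.73 / 278 = 0.01701
Darcy flux q = K·i = 30.0 × 0.01701 = 0.5104 m/d
Average linear velocity = 0.5104 / 0.26 = 1.963 m/d
L = v × T = 1.963 × 60 = 117.8 m

118 m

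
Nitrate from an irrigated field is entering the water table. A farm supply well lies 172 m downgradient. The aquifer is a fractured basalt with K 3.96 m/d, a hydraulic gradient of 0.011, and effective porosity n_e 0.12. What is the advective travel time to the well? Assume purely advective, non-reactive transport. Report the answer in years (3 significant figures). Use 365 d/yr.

Darcy flux q = K·i = 3.96 × 0.011 = 0.04356 m/d
Seepage velocity v = q / n = 0.04356 / 0.12 = 0.3630 m/d
t = L / v = 172 / 0.3630 = 473.8 d
   = 473.8 / 365 = 1.30 yr

1.30 years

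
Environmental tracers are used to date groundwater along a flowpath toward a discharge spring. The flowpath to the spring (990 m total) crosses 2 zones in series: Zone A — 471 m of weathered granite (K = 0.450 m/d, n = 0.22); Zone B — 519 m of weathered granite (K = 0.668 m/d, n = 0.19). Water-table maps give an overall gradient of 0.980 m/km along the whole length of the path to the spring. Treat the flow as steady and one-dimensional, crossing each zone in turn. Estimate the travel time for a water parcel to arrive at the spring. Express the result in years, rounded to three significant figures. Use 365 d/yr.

1040 years

Steady 1-D flow in series ⇒ the Darcy flux q is identical in every zone and the zone head losses add (resistances L/K in series).
Σ(L/K) = 471/0.450 + 519/0.668 = 1047 + 776.9 = 1824 d
K_eq = L_total / Σ(L/K) = 990 / 1824 = 0.5429 m/d
q = K_eq · i = 0.5429 × 9.8e-4 = 5.320e-4 m/d (same in every zone)
Zone A: v = q/n = 5.320e-4/0.22 = 0.002418 m/d → t_A = 471/0.002418 = 194800 d
Zone B: v = q/n = 5.320e-4/0.19 = 0.002800 m/d → t_B = 519/0.002800 = 185300 d
Total t = 194800 + 185300 = 380100 d
   = 380100 / 365 = 1040 yr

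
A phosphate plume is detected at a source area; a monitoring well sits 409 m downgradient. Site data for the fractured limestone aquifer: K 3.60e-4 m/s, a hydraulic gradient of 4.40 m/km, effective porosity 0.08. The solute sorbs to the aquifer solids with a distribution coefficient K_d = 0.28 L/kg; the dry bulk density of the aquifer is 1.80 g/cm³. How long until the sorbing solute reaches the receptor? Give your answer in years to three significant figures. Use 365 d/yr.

4.78 years

K = 3.60e-4 m/s × 86400 s/d = 31.10 m/d
Darcy flux q = K·i = 31.10 × 0.0044 = 0.1369 m/d
Average linear velocity = 0.1369 / 0.08 = 1.711 m/d
Retardation R = 1 + ρ_b·K_d/n = 1 + 1.80×0.28/0.08 = 7.300
Contaminant velocity v_c = v/R = 1.711/7.300 = 0.2343 m/d
t = L/v_c = 409/0.2343 = 1745 d
   = 1745/365 = 4.78 yr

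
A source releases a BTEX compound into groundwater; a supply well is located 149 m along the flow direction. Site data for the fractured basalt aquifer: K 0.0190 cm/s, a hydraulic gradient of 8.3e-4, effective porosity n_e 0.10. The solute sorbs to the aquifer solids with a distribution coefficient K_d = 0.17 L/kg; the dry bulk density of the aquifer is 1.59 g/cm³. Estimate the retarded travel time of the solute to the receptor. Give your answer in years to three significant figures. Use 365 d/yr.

11.1 years

K = 0.0190 cm/s × 864 = 16.42 m/d
Darcy flux q = K·i = 16.42 × 8.3e-4 = 0.01363 m/d
v_s = q/n_e = 0.01363/0.10 = 0.1363 m/d
Retardation R = 1 + ρ_b·K_d/n = 1 + 1.59×0.17/0.10 = 3.703
Contaminant velocity v_c = v/R = 0.1363/3.703 = 0.03680 m/d
t = L/v_c = 149/0.03680 = 4049 d
   = 4049/365 = 11.1 yr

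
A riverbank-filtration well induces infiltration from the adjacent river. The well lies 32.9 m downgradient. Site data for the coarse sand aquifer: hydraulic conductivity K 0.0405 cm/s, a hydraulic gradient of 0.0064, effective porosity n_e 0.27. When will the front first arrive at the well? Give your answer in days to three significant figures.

39.7 days

K = 0.0405 cm/s × 864 = 34.99 m/d
Darcy flux q = K·i = 34.99 × 0.0064 = 0.2239 m/d
Average linear velocity = 0.2239 / 0.27 = 0.8294 m/d
t = L / v = 32.9 / 0.8294 = 39.67 d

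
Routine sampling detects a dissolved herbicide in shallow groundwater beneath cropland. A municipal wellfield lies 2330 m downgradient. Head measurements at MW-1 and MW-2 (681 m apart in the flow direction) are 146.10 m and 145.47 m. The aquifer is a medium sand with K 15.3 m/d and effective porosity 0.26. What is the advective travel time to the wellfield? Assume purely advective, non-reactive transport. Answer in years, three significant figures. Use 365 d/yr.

Hydraulic gradient i = (146.10 − 145.47) / 681 = 0.63 / 681 = 9.251e-4
Specific discharge q = 15.3 × 9.251e-4 = 0.01415 m/d
v = Ki/n = 15.3·9.251e-4/0.26 = 0.05444 m/d
t = L / v = 2330 / 0.05444 = 42800 d
   = 42800 / 365 = 117 yr

117 years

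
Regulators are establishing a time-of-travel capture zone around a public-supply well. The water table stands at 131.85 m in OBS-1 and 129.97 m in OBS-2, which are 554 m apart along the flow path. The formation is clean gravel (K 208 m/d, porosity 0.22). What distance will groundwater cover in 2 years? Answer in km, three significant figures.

2.34 km

Hydraulic gradient i = (131.85 − 129.97) / 554 = 1.88 / 554 = 0.003394
q = Ki = 208 × 0.003394 = 0.7058 m/d
v_s = q/n_e = 0.7058/0.22 = 3.208 m/d
T = 2 yr × 365 = 730 d
L = v × T = 3.208 × 730 = 2342 m
   = 2.34 km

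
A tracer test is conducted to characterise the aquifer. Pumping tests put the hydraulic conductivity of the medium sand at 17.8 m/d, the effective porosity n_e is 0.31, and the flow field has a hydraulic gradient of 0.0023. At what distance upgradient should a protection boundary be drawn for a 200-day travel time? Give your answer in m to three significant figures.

Specific discharge q = 17.8 × 0.0023 = 0.04094 m/d
Average linear velocity = 0.04094 / 0.31 = 0.1321 m/d
L = v × T = 0.1321 × 200 = 26.41 m

26.4 m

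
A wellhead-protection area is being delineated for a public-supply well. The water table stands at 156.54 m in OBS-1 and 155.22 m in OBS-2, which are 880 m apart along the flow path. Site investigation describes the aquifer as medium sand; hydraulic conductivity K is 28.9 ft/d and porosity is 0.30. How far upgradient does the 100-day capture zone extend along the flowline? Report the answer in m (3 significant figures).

Hydraulic gradient i = (156.54 − 155.22) / 880 = 1.32 / 880 = 0.001500
K = 28.9 ft/d × 0.3048 = 8.809 m/d
q = Ki = 8.809 × 0.001500 = 0.01321 m/d
v_s = q/n_e = 0.01321/0.30 = 0.04404 m/d
L = v × T = 0.04404 × 100 = 4.404 m

4.40 m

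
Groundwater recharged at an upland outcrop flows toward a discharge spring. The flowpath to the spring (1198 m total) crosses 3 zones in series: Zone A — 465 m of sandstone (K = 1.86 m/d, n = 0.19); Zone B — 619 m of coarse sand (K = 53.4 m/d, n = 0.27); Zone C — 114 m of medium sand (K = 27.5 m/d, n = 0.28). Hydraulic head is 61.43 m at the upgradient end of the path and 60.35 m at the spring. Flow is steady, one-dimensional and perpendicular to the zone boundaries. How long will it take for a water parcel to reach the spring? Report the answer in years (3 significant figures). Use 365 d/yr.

194 years

Total head drop ΔH = 61.43 − 60.35 = 1.08 m
Continuity: the same q passes through each zone, so ΔH = q·Σ(L_j/K_j) — the zones act as resistances in series.
Σ(L/K) = 465/1.86 + 619/53.4 + 114/27.5 = 250.0 + 11.59 + 4.145 = 265.7 d
q = ΔH / Σ(L/K) = 1.08 / 265.7 = 0.004064 m/d (same in every zone)
Zone A: v = q/n = 0.004064/0.19 = 0.02139 m/d → t_A = 465/0.02139 = 21740 d
Zone B: v = q/n = 0.004064/0.27 = 0.01505 m/d → t_B = 619/0.01505 = 41120 d
Zone C: v = q/n = 0.004064/0.28 = 0.01451 m/d → t_C = 114/0.01451 = 7854 d
Total t = 21740 + 41120 + 7854 = 70720 d
   = 70720 / 365 = 194 yr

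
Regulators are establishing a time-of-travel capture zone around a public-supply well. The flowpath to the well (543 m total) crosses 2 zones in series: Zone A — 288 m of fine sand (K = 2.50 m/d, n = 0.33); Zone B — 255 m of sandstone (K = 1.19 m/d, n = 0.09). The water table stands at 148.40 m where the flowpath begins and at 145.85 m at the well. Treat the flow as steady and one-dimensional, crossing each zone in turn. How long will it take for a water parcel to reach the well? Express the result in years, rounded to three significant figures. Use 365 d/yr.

Total head drop ΔH = 148.40 − 145.85 = 2.55 m
Steady 1-D flow in series ⇒ the Darcy flux q is identical in every zone and the zone head losses add (resistances L/K in series).
Σ(L/K) = 288/2.50 + 255/1.19 = 115.2 + 214.3 = 329.5 d
q = ΔH / Σ(L/K) = 2.55 / 329.5 = 0.007739 m/d (same in every zone)
Zone A: v = q/n = 0.007739/0.33 = 0.02345 m/d → t_A = 288/0.02345 = 12280 d
Zone B: v = q/n = 0.007739/0.09 = 0.08599 m/d → t_B = 255/0.08599 = 2965 d
Total t = 12280 + 2965 = 15250 d
   = 15250 / 365 = 41.8 yr

41.8 years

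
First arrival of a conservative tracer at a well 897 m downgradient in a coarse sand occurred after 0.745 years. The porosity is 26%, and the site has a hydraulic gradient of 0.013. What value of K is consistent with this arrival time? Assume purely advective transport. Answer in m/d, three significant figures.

t = 0.745 years = 271.9 d
v = L / t = 897 / 271.9 = 3.299 m/d
K = v · n / i = 3.299 × 0.26 / 0.013 = 66.0 m/d

66.0 m/d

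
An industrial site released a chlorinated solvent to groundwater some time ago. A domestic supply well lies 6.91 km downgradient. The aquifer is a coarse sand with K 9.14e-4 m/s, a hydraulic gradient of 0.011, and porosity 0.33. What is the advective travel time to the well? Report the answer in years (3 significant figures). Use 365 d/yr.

7.19 years

K = 9.14e-4 m/s × 86400 s/d = 78.97 m/d
Darcy flux q = K·i = 78.97 × 0.011 = 0.8687 m/d
Average linear velocity = 0.8687 / 0.33 = 2.632 m/d
L = 6.91 km = 6910 m
t = L / v = 6910 / 2.632 = 2625 d
   = 2625 / 365 = 7.19 yr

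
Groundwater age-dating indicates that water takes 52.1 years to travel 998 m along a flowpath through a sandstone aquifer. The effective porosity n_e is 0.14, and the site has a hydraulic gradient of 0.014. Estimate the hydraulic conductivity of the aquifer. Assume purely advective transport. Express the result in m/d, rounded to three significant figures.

t = 52.1 years = 19020 d
v = L / t = 998 / 19020 = 0.05248 m/d
K = v · n / i = 0.05248 × 0.14 / 0.014 = 0.525 m/d

0.525 m/d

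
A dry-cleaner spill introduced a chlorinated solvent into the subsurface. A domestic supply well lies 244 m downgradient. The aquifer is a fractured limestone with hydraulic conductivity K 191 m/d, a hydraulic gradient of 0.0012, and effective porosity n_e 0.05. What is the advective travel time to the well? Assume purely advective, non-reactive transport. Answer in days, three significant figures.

53.2 days

Specific discharge q = 191 × 0.0012 = 0.2292 m/d
Seepage velocity v = q / n = 0.2292 / 0.05 = 4.584 m/d
t = L / v = 244 / 4.584 = 53.23 d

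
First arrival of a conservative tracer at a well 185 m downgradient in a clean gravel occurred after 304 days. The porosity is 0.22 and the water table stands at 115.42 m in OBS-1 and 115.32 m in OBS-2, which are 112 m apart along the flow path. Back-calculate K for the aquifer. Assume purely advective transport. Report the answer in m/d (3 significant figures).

150 m/d

Hydraulic gradient i = (115.42 − 115.32) / 112 = 0.10 / 112 = 8.929e-4
v = L / t = 185 / 304 = 0.6086 m/d
K = v · n / i = 0.6086 × 0.22 / 8.929e-4 = 150 m/d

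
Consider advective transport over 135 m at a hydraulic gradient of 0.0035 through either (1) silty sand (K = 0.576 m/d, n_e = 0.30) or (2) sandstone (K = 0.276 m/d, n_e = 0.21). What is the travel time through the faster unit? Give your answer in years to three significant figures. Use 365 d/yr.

55.0 years

Unit 1 (silty sand): v = 0.576×0.0035/0.30 = 0.006720 m/d, t = 135/0.006720 = 20090 d
Unit 2 (sandstone): v = 0.276×0.0035/0.21 = 0.004600 m/d, t = 135/0.004600 = 29350 d
Faster: 20090 d / 365 = 55.0 yr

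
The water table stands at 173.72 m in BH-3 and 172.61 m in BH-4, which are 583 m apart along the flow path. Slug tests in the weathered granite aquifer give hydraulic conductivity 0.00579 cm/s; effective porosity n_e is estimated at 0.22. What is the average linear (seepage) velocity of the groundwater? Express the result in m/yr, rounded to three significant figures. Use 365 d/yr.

Hydraulic gradient i = (173.72 − 172.61) / 583 = 1.11 / 583 = 0.001904
K = 0.00579 cm/s × 864 = 5.003 m/d
Darcy flux q = K·i = 5.003 × 0.001904 = 0.009525 m/d
Average linear velocity = 0.009525 / 0.22 = 0.04329 m/d
   = 0.04329 × 365 = 15.8 m/yr

15.8 m/yr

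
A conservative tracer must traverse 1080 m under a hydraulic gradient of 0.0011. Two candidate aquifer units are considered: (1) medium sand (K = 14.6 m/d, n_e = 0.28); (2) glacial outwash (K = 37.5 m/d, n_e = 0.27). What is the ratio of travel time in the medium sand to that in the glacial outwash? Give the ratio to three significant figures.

2.66

Unit 1 (medium sand): v = 14.6×0.0011/0.28 = 0.05736 m/d, t = 1080/0.05736 = 18830 d
Unit 2 (glacial outwash): v = 37.5×0.0011/0.27 = 0.1528 m/d, t = 1080/0.1528 = 7069 d
t(medium sand) / t(glacial outwash) = 18830/7069 = 2.66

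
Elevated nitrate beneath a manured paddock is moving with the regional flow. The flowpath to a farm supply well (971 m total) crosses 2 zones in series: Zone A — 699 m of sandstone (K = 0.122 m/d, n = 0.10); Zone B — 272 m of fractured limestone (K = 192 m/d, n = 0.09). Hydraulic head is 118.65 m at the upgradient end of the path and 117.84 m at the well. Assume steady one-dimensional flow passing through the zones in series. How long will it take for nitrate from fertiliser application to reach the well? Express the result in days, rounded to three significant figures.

Total head drop ΔH = 118.65 − 117.84 = 0.81 m
Steady 1-D flow in series ⇒ the Darcy flux q is identical in every zone and the zone head losses add (resistances L/K in series).
Σ(L/K) = 699/0.122 + 272/192 = 5730 + 1.417 = 5731 d
q = ΔH / Σ(L/K) = 0.81 / 5731 = 1.413e-4 m/d (same in every zone)
Zone A: v = q/n = 1.413e-4/0.10 = 0.001413 m/d → t_A = 699/0.001413 = 494600 d
Zone B: v = q/n = 1.413e-4/0.09 = 0.001570 m/d → t_B = 272/0.001570 = 173200 d
Total t = 494600 + 173200 = 667800 d

668000 days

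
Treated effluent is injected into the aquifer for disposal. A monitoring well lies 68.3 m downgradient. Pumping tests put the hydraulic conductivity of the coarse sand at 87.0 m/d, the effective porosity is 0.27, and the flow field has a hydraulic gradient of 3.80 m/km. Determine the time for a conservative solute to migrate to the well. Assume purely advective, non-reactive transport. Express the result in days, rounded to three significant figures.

Darcy flux q = K·i = 87.0 × 0.0038 = 0.3306 m/d
v = Ki/n = 87.0·0.0038/0.27 = 1.224 m/d
t = L / v = 68.3 / 1.224 = 55.78 d

55.8 days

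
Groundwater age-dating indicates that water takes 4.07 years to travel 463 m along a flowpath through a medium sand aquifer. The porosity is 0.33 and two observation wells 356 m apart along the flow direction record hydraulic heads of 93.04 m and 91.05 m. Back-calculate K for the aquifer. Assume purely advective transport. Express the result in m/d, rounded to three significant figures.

18.4 m/d

Hydraulic gradient i = (93.04 − 91.05) / 356 = 1.99 / 356 = 0.005590
t = 4.07 years = 1486 d
v = L / t = 463 / 1486 = 0.3117 m/d
K = v · n / i = 0.3117 × 0.33 / 0.005590 = 18.4 m/d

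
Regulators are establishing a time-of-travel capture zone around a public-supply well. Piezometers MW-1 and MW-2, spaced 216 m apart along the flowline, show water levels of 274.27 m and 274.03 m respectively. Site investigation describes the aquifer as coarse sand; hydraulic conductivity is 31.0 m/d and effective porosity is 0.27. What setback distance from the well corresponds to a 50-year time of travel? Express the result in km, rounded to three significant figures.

2.33 km

Hydraulic gradient i = (274.27 − 274.03) / 216 = 0.24 / 216 = 0.001111
Specific discharge q = 31.0 × 0.001111 = 0.03444 m/d
Seepage velocity v = q / n = 0.03444 / 0.27 = 0.1276 m/d
T = 50 yr × 365 = 18250 d
L = v × T = 0.1276 × 18250 = 2328 m
   = 2.33 km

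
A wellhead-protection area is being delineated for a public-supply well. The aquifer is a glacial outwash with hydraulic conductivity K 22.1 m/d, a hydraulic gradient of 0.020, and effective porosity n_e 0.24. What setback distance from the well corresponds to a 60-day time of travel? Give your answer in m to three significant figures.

111 m

q = Ki = 22.1 × 0.020 = 0.4420 m/d
Average linear velocity = 0.4420 / 0.24 = 1.842 m/d
L = v × T = 1.842 × 60 = 110.5 m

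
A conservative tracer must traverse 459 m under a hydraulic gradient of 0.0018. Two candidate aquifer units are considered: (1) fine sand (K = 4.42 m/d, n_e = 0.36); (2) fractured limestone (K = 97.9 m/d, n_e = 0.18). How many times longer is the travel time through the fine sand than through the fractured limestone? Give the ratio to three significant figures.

Unit 1 (fine sand): v = 4.42×0.0018/0.36 = 0.02210 m/d, t = 459/0.02210 = 20770 d
Unit 2 (fractured limestone): v = 97.9×0.0018/0.18 = 0.9790 m/d, t = 459/0.9790 = 468.8 d
t(fine sand) / t(fractured limestone) = 20770/468.8 = 44.3

44.3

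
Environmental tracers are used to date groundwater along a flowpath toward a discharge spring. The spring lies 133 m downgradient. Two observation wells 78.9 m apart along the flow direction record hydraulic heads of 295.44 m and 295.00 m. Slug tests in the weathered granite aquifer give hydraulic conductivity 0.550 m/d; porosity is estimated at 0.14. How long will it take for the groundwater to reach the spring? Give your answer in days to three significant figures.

Hydraulic gradient i = (295.44 − 295.00) / 78.9 = 0.44 / 78.9 = 0.005577
Darcy flux q = K·i = 0.550 × 0.005577 = 0.003067 m/d
Average linear velocity = 0.003067 / 0.14 = 0.02191 m/d
t = L / v = 133 / 0.02191 = 6071 d

6070 days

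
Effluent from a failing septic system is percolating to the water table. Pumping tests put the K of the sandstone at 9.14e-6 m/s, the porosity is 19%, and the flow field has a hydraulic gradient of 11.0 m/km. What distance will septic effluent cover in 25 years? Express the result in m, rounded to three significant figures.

417 m

K = 9.14e-6 m/s × 86400 s/d = 0.7897 m/d
Specific discharge q = 0.7897 × 0.011 = 0.008687 m/d
v_s = q/n_e = 0.008687/0.19 = 0.04572 m/d
T = 25 yr × 365 = 9125 d
L = v × T = 0.04572 × 9125 = 417.2 m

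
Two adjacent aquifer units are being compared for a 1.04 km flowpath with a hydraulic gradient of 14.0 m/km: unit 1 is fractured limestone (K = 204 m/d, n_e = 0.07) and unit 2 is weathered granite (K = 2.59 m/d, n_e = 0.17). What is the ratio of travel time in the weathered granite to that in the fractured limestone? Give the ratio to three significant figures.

191

Unit 1 (fractured limestone): v = 204×0.014/0.07 = 40.80 m/d, t = 1040/40.80 = 25.49 d
Unit 2 (weathered granite): v = 2.59×0.014/0.17 = 0.2133 m/d, t = 1040/0.2133 = 4876 d
t(weathered granite) / t(fractured limestone) = 4876/25.49 = 191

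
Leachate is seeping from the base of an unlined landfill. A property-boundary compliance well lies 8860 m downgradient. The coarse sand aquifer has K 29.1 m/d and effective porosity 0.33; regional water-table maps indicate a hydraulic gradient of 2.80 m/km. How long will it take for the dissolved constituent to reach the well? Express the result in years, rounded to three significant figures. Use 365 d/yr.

Specific discharge q = 29.1 × 0.0028 = 0.08148 m/d
v = Ki/n = 29.1·0.0028/0.33 = 0.2469 m/d
t = L / v = 8860 / 0.2469 = 35880 d
   = 35880 / 365 = 98.3 yr

98.3 years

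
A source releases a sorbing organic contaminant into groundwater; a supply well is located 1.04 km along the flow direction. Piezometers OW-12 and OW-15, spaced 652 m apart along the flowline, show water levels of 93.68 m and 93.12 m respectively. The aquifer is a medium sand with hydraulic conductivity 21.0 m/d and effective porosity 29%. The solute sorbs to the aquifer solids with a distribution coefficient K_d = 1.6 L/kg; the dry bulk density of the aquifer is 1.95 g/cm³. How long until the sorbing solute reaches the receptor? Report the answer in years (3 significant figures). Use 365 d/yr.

Hydraulic gradient i = (93.68 − 93.12) / 652 = 0.56 / 652 = 8.589e-4
Specific discharge q = 21.0 × 8.589e-4 = 0.01804 m/d
v = Ki/n = 21.0·8.589e-4/0.29 = 0.06220 m/d
Retardation R = 1 + ρ_b·K_d/n = 1 + 1.95×1.6/0.29 = 11.76
Contaminant velocity v_c = v/R = 0.06220/11.76 = 0.005289 m/d
L = 1.04 km = 1040 m
t = L/v_c = 1040/0.005289 = 196600 d
   = 196600/365 = 539 yr

539 years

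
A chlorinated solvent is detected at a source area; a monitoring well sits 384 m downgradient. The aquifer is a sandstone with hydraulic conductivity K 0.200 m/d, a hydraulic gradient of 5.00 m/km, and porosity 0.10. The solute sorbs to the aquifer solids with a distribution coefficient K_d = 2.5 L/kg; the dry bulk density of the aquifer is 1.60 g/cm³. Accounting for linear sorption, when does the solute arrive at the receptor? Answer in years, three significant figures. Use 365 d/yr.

4310 years

Darcy flux q = K·i = 0.200 × 0.0050 = 0.001000 m/d
Seepage velocity v = q / n = 0.001000 / 0.10 = 0.01000 m/d
Retardation R = 1 + ρ_b·K_d/n = 1 + 1.60×2.5/0.10 = 41.00
Contaminant velocity v_c = v/R = 0.01000/41.00 = 2.439e-4 m/d
t = L/v_c = 384/2.439e-4 = 1.574e6 d
   = 1.574e6/365 = 4310 yr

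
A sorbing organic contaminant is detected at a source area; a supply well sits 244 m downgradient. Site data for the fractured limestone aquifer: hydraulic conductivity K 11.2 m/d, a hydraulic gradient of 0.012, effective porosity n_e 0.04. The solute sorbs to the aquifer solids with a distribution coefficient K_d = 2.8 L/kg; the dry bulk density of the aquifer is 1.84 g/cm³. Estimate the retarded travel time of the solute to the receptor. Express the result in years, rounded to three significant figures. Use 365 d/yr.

25.8 years

Specific discharge q = 11.2 × 0.012 = 0.1344 m/d
v = Ki/n = 11.2·0.012/0.04 = 3.360 m/d
Retardation R = 1 + ρ_b·K_d/n = 1 + 1.84×2.8/0.04 = 129.8
Contaminant velocity v_c = v/R = 3.360/129.8 = 0.02589 m/d
t = L/v_c = 244/0.02589 = 9426 d
   = 9426/365 = 25.8 yr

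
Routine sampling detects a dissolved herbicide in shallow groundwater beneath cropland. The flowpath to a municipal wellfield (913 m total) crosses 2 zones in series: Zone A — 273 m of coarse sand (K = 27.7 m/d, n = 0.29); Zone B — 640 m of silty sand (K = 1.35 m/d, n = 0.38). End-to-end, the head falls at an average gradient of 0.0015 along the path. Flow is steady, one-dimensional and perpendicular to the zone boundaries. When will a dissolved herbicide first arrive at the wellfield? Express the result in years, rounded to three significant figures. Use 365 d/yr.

312 years

Steady 1-D flow in series ⇒ the Darcy flux q is identical in every zone and the zone head losses add (resistances L/K in series).
Σ(L/K) = 273/27.7 + 640/1.35 = 9.856 + 474.1 = 483.9 d
K_eq = L_total / Σ(L/K) = 913 / 483.9 = 1.887 m/d
q = K_eq · i = 1.887 × 0.0015 = 0.002830 m/d (same in every zone)
Zone A: v = q/n = 0.002830/0.29 = 0.009758 m/d → t_A = 273/0.009758 = 27980 d
Zone B: v = q/n = 0.002830/0.38 = 0.007447 m/d → t_B = 640/0.007447 = 85940 d
Total t = 27980 + 85940 = 113900 d
   = 113900 / 365 = 312 yr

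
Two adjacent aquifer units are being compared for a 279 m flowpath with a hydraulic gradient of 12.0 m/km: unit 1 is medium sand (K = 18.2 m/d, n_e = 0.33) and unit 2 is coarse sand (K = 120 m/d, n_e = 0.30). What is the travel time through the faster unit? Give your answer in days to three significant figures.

58.1 days

Unit 1 (medium sand): v = 18.2×0.012/0.33 = 0.6618 m/d, t = 279/0.6618 = 421.6 d
Unit 2 (coarse sand): v = 120×0.012/0.30 = 4.800 m/d, t = 279/4.800 = 58.13 d
Faster unit: t = 58.1 d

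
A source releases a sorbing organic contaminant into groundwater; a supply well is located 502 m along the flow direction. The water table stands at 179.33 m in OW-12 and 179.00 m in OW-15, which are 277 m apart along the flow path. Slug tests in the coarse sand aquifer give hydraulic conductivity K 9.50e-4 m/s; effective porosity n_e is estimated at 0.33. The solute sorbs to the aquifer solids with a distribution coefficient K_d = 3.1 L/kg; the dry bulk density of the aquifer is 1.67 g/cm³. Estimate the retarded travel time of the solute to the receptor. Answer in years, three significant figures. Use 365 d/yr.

Hydraulic gradient i = (179.33 − 179.00) / 277 = 0.33 / 277 = 0.001191
K = 9.50e-4 m/s × 86400 s/d = 82.08 m/d
Darcy flux q = K·i = 82.08 × 0.001191 = 0.09778 m/d
Average linear velocity = 0.09778 / 0.33 = 0.2963 m/d
Retardation R = 1 + ρ_b·K_d/n = 1 + 1.67×3.1/0.33 = 16.69
Contaminant velocity v_c = v/R = 0.2963/16.69 = 0.01776 m/d
t = L/v_c = 502/0.01776 = 28270 d
   = 28270/365 = 77.5 yr

77.5 years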